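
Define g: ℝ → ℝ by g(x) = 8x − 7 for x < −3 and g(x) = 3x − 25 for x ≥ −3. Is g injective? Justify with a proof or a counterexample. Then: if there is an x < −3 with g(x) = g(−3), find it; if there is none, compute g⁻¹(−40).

Both pieces are strictly increasing (slopes 8 and 3), so each is injective on its own interval.
The left piece maps (−∞, −3) onto (−∞, −31); the right piece maps [−3, ∞) onto [−34, ∞).
These images overlap. In particular g(−3) = −34 (right piece), and solving 8x − 7 = −34 on the left piece gives x = −27/8 < −3.
So g(−27/8) = g(−3) with −27/8 ≠ −3, and g is not injective. This x = −27/8 is the requested value below −3.

-27/8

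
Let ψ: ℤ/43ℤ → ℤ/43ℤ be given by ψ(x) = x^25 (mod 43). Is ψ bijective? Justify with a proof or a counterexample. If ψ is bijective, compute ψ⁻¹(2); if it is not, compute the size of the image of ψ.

Since 43 is prime, the nonzero elements of ℤ/43ℤ form a cyclic group of order 42.
As gcd(25, 42) = 1, raising to the 25th power is a bijection on this group: if a^25 ≡ b^25 then (ab^{−1})^25 = 1, and the only element of order dividing gcd(25, 42) = 1 is 1, so a = b.
With ψ(0) = 0 this makes ψ injective on all of ℤ/43ℤ, hence bijective (finite equal-size domain and codomain). In particular ψ is bijective.
Since ψ is bijective, we find the preimage of 2. The inverse of x ↦ x^25 on (ℤ/43ℤ)^× is x ↦ x^37, because 25·37 = 925 = 22·42 + 1 ≡ 1 (mod 42) and x^{42} = 1 for x ≠ 0 (Fermat). So ψ⁻¹(2) = 2^37 mod 43.
Repeated squaring mod 43: 2^1 ≡ 2, 2^2 ≡ 2² = 4, 2^4 ≡ 4² = 16, 2^8 ≡ 16² = 256 ≡ 41, 2^16 ≡ 41² = 1681 ≡ 4, 2^32 ≡ 4² = 16. Since 37 = 32 + 4 + 1, 2^37 ≡ 16·16·2: 16·16 = 256 ≡ 41, then 41·2 = 82 ≡ 39. So 2^37 ≡ 39 (mod 43).
Hence ψ⁻¹(2) = 39.

39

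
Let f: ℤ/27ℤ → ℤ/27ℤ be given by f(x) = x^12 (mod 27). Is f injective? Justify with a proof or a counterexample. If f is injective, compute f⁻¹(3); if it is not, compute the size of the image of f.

f(0) = 0^12 = 0.
f(3): Repeated squaring mod 27: 3^1 ≡ 3, 3^2 ≡ 3² = 9, 3^4 ≡ 9² = 81 ≡ 0, 3^8 ≡ 0² = 0. Since 12 = 8 + 4, 3^12 ≡ 0·0: 0·0 = 0. So 3^12 ≡ 0 (mod 27).
So f(0) = f(3) = 0 while 0 ≠ 3, thus f is not injective.
Since f is not injective, we determine |image(f)|. Computing x^12 mod 27 for each x (by repeated squaring, reducing mod 27 at every step), the values f(0), f(1), …, f(26) are: 0, 1, 19, 0, 10, 10, 0, 19, 1, 0, 1, 19, 0, 10, 10, 0, 19, 1, 0, 1, 19, 0, 10, 10, 0, 19, 1.
The distinct values are {0, 1, 10, 19}; there are 4 of them.

4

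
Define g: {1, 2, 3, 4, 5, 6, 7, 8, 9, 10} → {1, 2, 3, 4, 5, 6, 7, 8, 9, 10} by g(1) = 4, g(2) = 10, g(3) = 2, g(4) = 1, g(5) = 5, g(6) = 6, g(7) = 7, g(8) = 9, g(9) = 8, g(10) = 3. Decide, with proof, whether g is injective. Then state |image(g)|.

The values g(1), …, g(10) are 4, 10, 2, 1, 5, 6, 7, 9, 8, 3 — all distinct.
So g(s) = g(t) only when s = t, and g is injective.
The image of g is {1, 2, 3, 4, 5, 6, 7, 8, 9, 10}, which has 10 elements.

10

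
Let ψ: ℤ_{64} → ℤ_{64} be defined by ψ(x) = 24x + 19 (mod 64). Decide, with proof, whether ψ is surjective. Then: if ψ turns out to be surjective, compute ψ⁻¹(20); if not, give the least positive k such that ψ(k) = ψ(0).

8

Since gcd(24, 64) = 8, we have 24x ≡ 0 (mod 8) for all x, so ψ(x) ≡ 3 (mod 8).
But 0 ≢ 3 (mod 8), so 0 ∈ ℤ_{64} has no preimage. Therefore ψ is not surjective.
Since ψ is not surjective, we find the least positive k with ψ(k) = ψ(0): this means 24k ≡ 0 (mod 64), i.e. 64 ∣ 24k. Since gcd(24, 64) = 8, dividing through by 8 this holds exactly when 8 ∣ 3k, and as gcd(3, 8) = 1, exactly when 8 ∣ k.
The smallest positive such k is 8.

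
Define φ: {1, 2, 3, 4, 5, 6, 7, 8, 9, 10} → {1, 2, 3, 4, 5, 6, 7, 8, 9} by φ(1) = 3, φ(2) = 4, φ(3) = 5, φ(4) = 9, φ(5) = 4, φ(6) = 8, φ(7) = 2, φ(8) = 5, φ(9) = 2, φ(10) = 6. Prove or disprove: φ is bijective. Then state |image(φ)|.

7

φ(2) = 4 = φ(5) with 2 ≠ 5, so φ is not injective, hence not bijective.
The image of φ is {2, 3, 4, 5, 6, 8, 9}, which has 7 elements.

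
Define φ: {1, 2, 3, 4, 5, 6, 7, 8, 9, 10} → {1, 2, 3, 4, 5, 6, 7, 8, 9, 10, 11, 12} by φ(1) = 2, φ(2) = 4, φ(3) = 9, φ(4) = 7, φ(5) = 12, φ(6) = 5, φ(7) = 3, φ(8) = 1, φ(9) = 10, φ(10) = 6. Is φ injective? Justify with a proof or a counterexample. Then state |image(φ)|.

10

The values φ(1), …, φ(10) are 2, 4, 9, 7, 12, 5, 3, 1, 10, 6 — all distinct.
So φ(x_1) = φ(x_2) only when x_1 = x_2, and φ is injective.
The image of φ is {1, 2, 3, 4, 5, 6, 7, 9, 10, 12}, which has 10 elements.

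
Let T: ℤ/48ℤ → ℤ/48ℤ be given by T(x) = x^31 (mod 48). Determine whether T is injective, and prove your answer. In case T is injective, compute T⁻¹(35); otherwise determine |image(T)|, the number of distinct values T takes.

T(0) = 0^31 = 0.
T(6): Repeated squaring mod 48: 6^1 ≡ 6, 6^2 ≡ 6² = 36, 6^4 ≡ 36² = 1296 ≡ 0, 6^8 ≡ 0² = 0, 6^16 ≡ 0² = 0. Since 31 = 16 + 8 + 4 + 2 + 1, 6^31 ≡ 0·0·0·36·6: 0·0 = 0, then 0·0 = 0, then 0·36 = 0, then 0·6 = 0. So 6^31 ≡ 0 (mod 48).
So T(0) = T(6) = 0 while 0 ≠ 6, therefore T is not injective.
Since T is not injective, we determine |image(T)|. Computing x^31 mod 48 for each x (by repeated squaring, reducing mod 48 at every step), the values T(0), T(1), …, T(47) are: 0, 1, 32, 27, 16, 29, 0, 7, 32, 9, 16, 35, 0, 37, 32, 15, 16, 17, 0, 43, 32, 45, 16, 23, 0, 25, 32, 3, 16, 5, 0, 31, 32, 33, 16, 11, 0, 13, 32, 39, 16, 41, 0, 19, 32, 21, 16, 47.
The distinct values are {0, 1, 3, 5, 7, 9, 11, 13, 15, 16, 17, 19, 21, 23, 25, 27, 29, 31, 32, 33, 35, 37, 39, 41, 43, 45, 47}; there are 27 of them.

27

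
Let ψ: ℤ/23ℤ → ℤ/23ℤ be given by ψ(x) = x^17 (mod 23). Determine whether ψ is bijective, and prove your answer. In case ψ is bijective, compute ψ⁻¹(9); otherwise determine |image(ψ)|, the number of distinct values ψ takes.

12

Since 23 is prime, the nonzero elements of ℤ/23ℤ form a cyclic group of order 22.
As gcd(17, 22) = 1, raising to the 17th power is a bijection on this group: if a^17 ≡ b^17 then (ab^{−1})^17 = 1, and the only element of order dividing gcd(17, 22) = 1 is 1, so a = b.
With ψ(0) = 0 this makes ψ injective on all of ℤ/23ℤ, hence bijective (finite equal-size domain and codomain). In particular ψ is bijective.
Since ψ is bijective, we find the preimage of 9. The inverse of x ↦ x^17 on (ℤ/23ℤ)^× is x ↦ x^13, because 17·13 = 221 = 10·22 + 1 ≡ 1 (mod 22) and x^{22} = 1 for x ≠ 0 (Fermat). So ψ⁻¹(9) = 9^13 mod 23.
Repeated squaring mod 23: 9^1 ≡ 9, 9^2 ≡ 9² = 81 ≡ 12, 9^4 ≡ 12² = 144 ≡ 6, 9^8 ≡ 6² = 36 ≡ 13. Since 13 = 8 + 4 + 1, 9^13 ≡ 13·6·9: 13·6 = 78 ≡ 9, then 9·9 = 81 ≡ 12. So 9^13 ≡ 12 (mod 23).
Hence ψ⁻¹(9) = 12.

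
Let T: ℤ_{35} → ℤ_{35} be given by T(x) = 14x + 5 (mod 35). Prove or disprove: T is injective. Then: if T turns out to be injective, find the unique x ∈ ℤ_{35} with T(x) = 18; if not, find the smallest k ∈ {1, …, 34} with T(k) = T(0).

We have gcd(14, 35) = 7 > 1. Taking a = 0 and b = 5: T(0) = 5 and T(5) = 14·5 + 5 = 75 ≡ 5 (mod 35).
So T(0) = T(5) while 0 ≠ 5, hence T is not injective.
Since T is not injective, we find the least positive k with T(k) = T(0): this means 14k ≡ 0 (mod 35), i.e. 35 ∣ 14k. Since gcd(14, 35) = 7, dividing through by 7 this holds exactly when 5 ∣ 2k, and as gcd(2, 5) = 1, exactly when 5 ∣ k.
The smallest positive such k is 5.

5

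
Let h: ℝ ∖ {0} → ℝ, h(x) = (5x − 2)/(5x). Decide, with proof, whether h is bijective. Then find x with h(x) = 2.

-2/5

If h(x) = 1, cross-multiplying gives 5(5x − 2) = 5(5x), which simplifies to −10 = 0 — false.  So 1 has no preimage and h is not surjective.
Therefore h is not bijective.
Solving h(x) = 2: cross-multiplying gives 5x − 2 = 2(5x), which rearranges to −5x = 2, so x = −2/5.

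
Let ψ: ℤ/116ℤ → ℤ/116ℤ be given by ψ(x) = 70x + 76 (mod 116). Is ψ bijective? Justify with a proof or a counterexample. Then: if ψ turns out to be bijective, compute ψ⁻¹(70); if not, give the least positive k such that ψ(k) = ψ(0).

58

Recall: injectivity means: for all x_1, x_2 in the domain, ψ(x_1) = ψ(x_2) implies x_1 = x_2.
We have gcd(70, 116) = 2 > 1. Taking x_1 = 0 and x_2 = 58: ψ(0) = 76 and ψ(58) = 70·58 + 76 = 4136 ≡ 76 (mod 116).
So ψ(0) = ψ(58) while 0 ≠ 58, hence ψ is not injective, hence not bijective.
Since ψ is not bijective, we find the least positive k with ψ(k) = ψ(0): this means 70k ≡ 0 (mod 116), i.e. 116 ∣ 70k. Since gcd(70, 116) = 2, dividing through by 2 this holds exactly when 58 ∣ 35k, and as gcd(35, 58) = 1, exactly when 58 ∣ k.
The smallest positive such k is 58.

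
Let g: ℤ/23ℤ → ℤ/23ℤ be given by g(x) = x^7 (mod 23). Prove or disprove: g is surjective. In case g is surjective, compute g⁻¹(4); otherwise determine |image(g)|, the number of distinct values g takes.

Since 23 is prime, the nonzero elements of ℤ/23ℤ form a cyclic group of order 22.
As gcd(7, 22) = 1, raising to the 7th power is a bijection on this group: if x_1^7 ≡ x_2^7 then (x_1x_2^{−1})^7 = 1, and the only element of order dividing gcd(7, 22) = 1 is 1, so x_1 = x_2.
With g(0) = 0 this makes g injective on all of ℤ/23ℤ, hence bijective (finite equal-size domain and codomain). In particular g is surjective.
Since g is surjective, we find the preimage of 4. The inverse of x ↦ x^7 on (ℤ/23ℤ)^× is x ↦ x^19, because 7·19 = 133 = 6·22 + 1 ≡ 1 (mod 22) and x^{22} = 1 for x ≠ 0 (Fermat). So g⁻¹(4) = 4^19 mod 23.
Repeated squaring mod 23: 4^1 ≡ 4, 4^2 ≡ 4² = 16, 4^4 ≡ 16² = 256 ≡ 3, 4^8 ≡ 3² = 9, 4^16 ≡ 9² = 81 ≡ 12. Since 19 = 16 + 2 + 1, 4^19 ≡ 12·16·4: 12·16 = 192 ≡ 8, then 8·4 = 32 ≡ 9. So 4^19 ≡ 9 (mod 23).
Hence g⁻¹(4) = 9.

9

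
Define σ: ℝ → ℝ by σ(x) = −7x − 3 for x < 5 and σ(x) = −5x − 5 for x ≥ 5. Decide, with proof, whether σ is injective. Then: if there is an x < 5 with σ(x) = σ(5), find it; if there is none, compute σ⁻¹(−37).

Both pieces are strictly decreasing (slopes −7 and −5), so each is injective on its own interval.
The left piece maps (−∞, 5) onto (−38, ∞); the right piece maps [5, ∞) onto (−∞, −30].
These images overlap. In particular σ(5) = −30 (right piece), and solving −7x − 3 = −30 on the left piece gives x = 27/7 < 5.
So σ(27/7) = σ(5) with 27/7 ≠ 5, and σ is not injective. This x = 27/7 is the requested value below 5.

27/7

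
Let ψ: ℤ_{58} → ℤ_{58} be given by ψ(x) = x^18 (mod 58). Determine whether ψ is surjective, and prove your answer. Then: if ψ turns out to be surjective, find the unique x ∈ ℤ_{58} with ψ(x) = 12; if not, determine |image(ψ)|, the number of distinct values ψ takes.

ψ(28): Repeated squaring mod 58: 28^1 ≡ 28, 28^2 ≡ 28² = 784 ≡ 30, 28^4 ≡ 30² = 900 ≡ 30, 28^8 ≡ 30² = 900 ≡ 30, 28^16 ≡ 30² = 900 ≡ 30. Since 18 = 16 + 2, 28^18 ≡ 30·30: 30·30 = 900 ≡ 30. So 28^18 ≡ 30 (mod 58).
ψ(30): Repeated squaring mod 58: 30^1 ≡ 30, 30^2 ≡ 30² = 900 ≡ 30, 30^4 ≡ 30² = 900 ≡ 30, 30^8 ≡ 30² = 900 ≡ 30, 30^16 ≡ 30² = 900 ≡ 30. Since 18 = 16 + 2, 30^18 ≡ 30·30: 30·30 = 900 ≡ 30. So 30^18 ≡ 30 (mod 58).
So ψ(28) = ψ(30) = 30 while 28 ≠ 30, therefore ψ is not injective.
A non-injective map from the 58-element set ℤ_{58} to itself takes at most 57 distinct values, so it cannot be surjective. Hence ψ is not surjective.
Since ψ is not surjective, we determine |image(ψ)|. Computing x^18 mod 58 for each x (by repeated squaring, reducing mod 58 at every step), the values ψ(0), ψ(1), …, ψ(57) are: 0, 1, 42, 35, 24, 45, 20, 23, 22, 7, 34, 33, 28, 25, 38, 9, 54, 57, 4, 5, 36, 51, 52, 49, 16, 53, 6, 13, 30, 29, 30, 13, 6, 53, 16, 49, 52, 51, 36, 5, 4, 57, 54, 9, 38, 25, 28, 33, 34, 7, 22, 23, 20, 45, 24, 35, 42, 1.
The distinct values are {0, 1, 4, 5, 6, 7, 9, 13, 16, 20, 22, 23, 24, 25, 28, 29, 30, 33, 34, 35, 36, 38, 42, 45, 49, 51, 52, 53, 54, 57}; there are 30 of them.

30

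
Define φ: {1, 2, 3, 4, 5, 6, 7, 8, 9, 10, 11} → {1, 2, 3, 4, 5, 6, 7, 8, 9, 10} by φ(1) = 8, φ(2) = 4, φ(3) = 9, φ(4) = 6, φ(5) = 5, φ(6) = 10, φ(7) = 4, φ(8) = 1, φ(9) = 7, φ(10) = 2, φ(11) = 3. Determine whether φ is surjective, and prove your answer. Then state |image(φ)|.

Every element of the codomain has a preimage: 1 = φ(8), 2 = φ(10), 3 = φ(11), 4 = φ(2), 5 = φ(5), 6 = φ(4), 7 = φ(9), 8 = φ(1), 9 = φ(3), 10 = φ(6).
Hence φ is surjective.
The image of φ is {1, 2, 3, 4, 5, 6, 7, 8, 9, 10}, which has 10 elements.

10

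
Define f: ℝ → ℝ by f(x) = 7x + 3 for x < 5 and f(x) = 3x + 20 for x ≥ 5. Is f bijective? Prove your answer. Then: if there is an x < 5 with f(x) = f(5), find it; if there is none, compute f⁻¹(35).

32/7

Both pieces are strictly increasing (slopes 7 and 3), so each is injective on its own interval.
The left piece maps (−∞, 5) onto (−∞, 38); the right piece maps [5, ∞) onto [35, ∞).
These images overlap. In particular f(5) = 35 (right piece), and solving 7x + 3 = 35 on the left piece gives x = 32/7 < 5.
So f(32/7) = f(5) with 32/7 ≠ 5, and f is not injective, hence not bijective. This x = 32/7 is the requested value below 5.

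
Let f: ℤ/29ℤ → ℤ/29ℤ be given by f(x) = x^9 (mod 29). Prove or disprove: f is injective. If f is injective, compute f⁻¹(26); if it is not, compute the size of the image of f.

Since 29 is prime, the nonzero elements of ℤ/29ℤ form a cyclic group of order 28.
As gcd(9, 28) = 1, raising to the 9th power is a bijection on this group: if u^9 ≡ v^9 then (uv^{−1})^9 = 1, and the only element of order dividing gcd(9, 28) = 1 is 1, so u = v.
With f(0) = 0 this makes f injective on all of ℤ/29ℤ, hence bijective (finite equal-size domain and codomain). In particular f is injective.
Since f is injective, we find the preimage of 26. The inverse of x ↦ x^9 on (ℤ/29ℤ)^× is x ↦ x^25, because 9·25 = 225 = 8·28 + 1 ≡ 1 (mod 28) and x^{28} = 1 for x ≠ 0 (Fermat). So f⁻¹(26) = 26^25 mod 29.
Repeated squaring mod 29: 26^1 ≡ 26, 26^2 ≡ 26² = 676 ≡ 9, 26^4 ≡ 9² = 81 ≡ 23, 26^8 ≡ 23² = 529 ≡ 7, 26^16 ≡ 7² = 49 ≡ 20. Since 25 = 16 + 8 + 1, 26^25 ≡ 20·7·26: 20·7 = 140 ≡ 24, then 24·26 = 624 ≡ 15. So 26^25 ≡ 15 (mod 29).
Hence f⁻¹(26) = 15.

15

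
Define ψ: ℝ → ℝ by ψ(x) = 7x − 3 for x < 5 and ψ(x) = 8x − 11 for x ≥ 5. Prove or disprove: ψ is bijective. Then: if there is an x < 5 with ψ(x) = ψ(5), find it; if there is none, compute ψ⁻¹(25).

32/7

Both pieces are strictly increasing (slopes 7 and 8), so each is injective on its own interval.
The left piece maps (−∞, 5) onto (−∞, 32); the right piece maps [5, ∞) onto [29, ∞).
These images overlap. In particular ψ(5) = 29 (right piece), and solving 7x − 3 = 29 on the left piece gives x = 32/7 < 5.
So ψ(32/7) = ψ(5) with 32/7 ≠ 5, and ψ is not injective, hence not bijective. This x = 32/7 is the requested value below 5.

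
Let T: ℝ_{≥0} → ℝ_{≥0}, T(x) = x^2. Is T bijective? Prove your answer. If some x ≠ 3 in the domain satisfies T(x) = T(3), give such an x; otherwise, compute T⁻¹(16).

4

On ℝ_{≥0}, x ↦ x^2 is strictly increasing (injective) and for any y ∈ ℝ_{≥0} the 2nd root y^{1/2} lies in ℝ_{≥0} (surjective). So T is bijective.
Since x ↦ x^2 is strictly increasing on ℝ_{≥0}, it is injective there, so no x ≠ 3 in the domain has T(x) = T(3). We therefore compute T⁻¹(16) = 16^{1/2} = 4 (indeed 4^2 = 16).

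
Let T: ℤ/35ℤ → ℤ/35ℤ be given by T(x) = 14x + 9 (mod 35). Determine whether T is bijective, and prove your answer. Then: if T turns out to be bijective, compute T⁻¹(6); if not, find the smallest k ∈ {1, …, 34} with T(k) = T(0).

By definition, T is injective when T(u) = T(v) forces u = v.
We have gcd(14, 35) = 7 > 1. Taking u = 0 and v = 5: T(0) = 9 and T(5) = 14·5 + 9 = 79 ≡ 9 (mod 35).
So T(0) = T(5) while 0 ≠ 5, thus T is not injective, hence not bijective.
Since T is not bijective, we find the least positive k with T(k) = T(0): this means 14k ≡ 0 (mod 35), i.e. 35 ∣ 14k. Since gcd(14, 35) = 7, dividing through by 7 this holds exactly when 5 ∣ 2k, and as gcd(2, 5) = 1, exactly when 5 ∣ k.
The smallest positive such k is 5.

5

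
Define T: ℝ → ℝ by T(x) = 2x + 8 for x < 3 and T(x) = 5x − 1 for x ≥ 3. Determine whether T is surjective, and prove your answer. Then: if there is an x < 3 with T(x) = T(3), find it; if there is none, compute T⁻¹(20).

Both pieces are strictly increasing (slopes 2 and 5), so each is injective on its own interval.
The left piece maps (−∞, 3) onto (−∞, 14); the right piece maps [3, ∞) onto [14, ∞).
These images together cover ℝ, so T is surjective.
Because the two images are disjoint, no x < 3 has T(x) = T(3), so we compute T⁻¹(20): 20 lies in [14, ∞), so solve 5x − 1 = 20: x = (20 + 1)/5 = 21/5.

21/5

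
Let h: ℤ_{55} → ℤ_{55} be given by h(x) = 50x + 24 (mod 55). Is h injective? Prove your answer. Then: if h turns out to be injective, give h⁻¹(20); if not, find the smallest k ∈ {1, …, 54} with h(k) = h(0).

11

We have gcd(50, 55) = 5 > 1. Taking s = 0 and t = 11: h(0) = 24 and h(11) = 50·11 + 24 = 574 ≡ 24 (mod 55).
So h(0) = h(11) while 0 ≠ 11, thus h is not injective.
Since h is not injective, we find the least positive k with h(k) = h(0): this means 50k ≡ 0 (mod 55), i.e. 55 ∣ 50k. Since gcd(50, 55) = 5, dividing through by 5 this holds exactly when 11 ∣ 10k, and as gcd(10, 11) = 1, exactly when 11 ∣ k.
The smallest positive such k is 11.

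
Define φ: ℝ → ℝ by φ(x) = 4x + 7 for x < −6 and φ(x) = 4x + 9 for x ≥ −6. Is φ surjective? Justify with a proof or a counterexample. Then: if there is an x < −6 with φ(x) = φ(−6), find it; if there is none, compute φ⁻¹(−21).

Both pieces are strictly increasing (slopes 4 and 4), so each is injective on its own interval.
The left piece maps (−∞, −6) onto (−∞, −17); the right piece maps [−6, ∞) onto [−15, ∞).
The union (−∞, −17) ∪ [−15, ∞) omits the interval between −17 and −15; in particular −17 has no preimage. So φ is not surjective.
Because the two images are disjoint, no x < −6 has φ(x) = φ(−6), so we compute φ⁻¹(−21): −21 lies in (−∞, −17), so solve 4x + 7 = −21: x = (−21 − 7)/4 = −7.

-7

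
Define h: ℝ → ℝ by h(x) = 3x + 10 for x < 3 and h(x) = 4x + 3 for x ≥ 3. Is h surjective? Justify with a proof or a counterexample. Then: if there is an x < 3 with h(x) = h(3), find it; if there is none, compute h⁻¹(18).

Both pieces are strictly increasing (slopes 3 and 4), so each is injective on its own interval.
The left piece maps (−∞, 3) onto (−∞, 19); the right piece maps [3, ∞) onto [15, ∞).
The union (−∞, 19) ∪ [15, ∞) covers ℝ, so h is surjective.
For the follow-up: the images overlap, so an x < 3 with h(x) = h(3) exists. h(3) = 15; solving 3x + 10 = 15 for x < 3 gives x = (15 − 10)/3 = 5/3.

5/3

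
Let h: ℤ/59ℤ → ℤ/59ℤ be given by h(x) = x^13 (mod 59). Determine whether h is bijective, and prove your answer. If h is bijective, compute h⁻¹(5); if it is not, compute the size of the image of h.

Since 59 is prime, the nonzero elements of ℤ/59ℤ form a cyclic group of order 58.
As gcd(13, 58) = 1, raising to the 13th power is a bijection on this group: if s^13 ≡ t^13 then (st^{−1})^13 = 1, and the only element of order dividing gcd(13, 58) = 1 is 1, so s = t.
With h(0) = 0 this makes h injective on all of ℤ/59ℤ, hence bijective (finite equal-size domain and codomain). In particular h is bijective.
Since h is bijective, we find the preimage of 5. The inverse of x ↦ x^13 on (ℤ/59ℤ)^× is x ↦ x^9, because 13·9 = 117 = 2·58 + 1 ≡ 1 (mod 58) and x^{58} = 1 for x ≠ 0 (Fermat). So h⁻¹(5) = 5^9 mod 59.
Repeated squaring mod 59: 5^1 ≡ 5, 5^2 ≡ 5² = 25, 5^4 ≡ 25² = 625 ≡ 35, 5^8 ≡ 35² = 1225 ≡ 45. Since 9 = 8 + 1, 5^9 ≡ 45·5: 45·5 = 225 ≡ 48. So 5^9 ≡ 48 (mod 59).
Hence h⁻¹(5) = 48.

48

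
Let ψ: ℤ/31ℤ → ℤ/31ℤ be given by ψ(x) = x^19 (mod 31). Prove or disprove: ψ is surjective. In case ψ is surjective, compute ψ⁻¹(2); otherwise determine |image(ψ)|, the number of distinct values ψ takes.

16

Since 31 is prime, the nonzero elements of ℤ/31ℤ form a cyclic group of order 30.
As gcd(19, 30) = 1, raising to the 19th power is a bijection on this group: if a^19 ≡ b^19 then (ab^{−1})^19 = 1, and the only element of order dividing gcd(19, 30) = 1 is 1, so a = b.
With ψ(0) = 0 this makes ψ injective on all of ℤ/31ℤ, hence bijective (finite equal-size domain and codomain). In particular ψ is surjective.
Since ψ is surjective, we find the preimage of 2. The inverse of x ↦ x^19 on (ℤ/31ℤ)^× is x ↦ x^19, because 19·19 = 361 = 12·30 + 1 ≡ 1 (mod 30) and x^{30} = 1 for x ≠ 0 (Fermat). So ψ⁻¹(2) = 2^19 mod 31.
Repeated squaring mod 31: 2^1 ≡ 2, 2^2 ≡ 2² = 4, 2^4 ≡ 4² = 16, 2^8 ≡ 16² = 256 ≡ 8, 2^16 ≡ 8² = 64 ≡ 2. Since 19 = 16 + 2 + 1, 2^19 ≡ 2·4·2: 2·4 = 8, then 8·2 = 16. So 2^19 ≡ 16 (mod 31).
Hence ψ⁻¹(2) = 16.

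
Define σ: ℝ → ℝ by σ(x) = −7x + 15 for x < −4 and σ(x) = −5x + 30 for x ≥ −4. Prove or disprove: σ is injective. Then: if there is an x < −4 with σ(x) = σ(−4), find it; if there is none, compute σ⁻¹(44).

Both pieces are strictly decreasing (slopes −7 and −5), so each is injective on its own interval.
The left piece maps (−∞, −4) onto (43, ∞); the right piece maps [−4, ∞) onto (−∞, 50].
These images overlap. In particular σ(−4) = 50 (right piece), and solving −7x + 15 = 50 on the left piece gives x = −5 < −4.
So σ(−5) = σ(−4) with −5 ≠ −4, and σ is not injective. This x = −5 is the requested value below −4.

-5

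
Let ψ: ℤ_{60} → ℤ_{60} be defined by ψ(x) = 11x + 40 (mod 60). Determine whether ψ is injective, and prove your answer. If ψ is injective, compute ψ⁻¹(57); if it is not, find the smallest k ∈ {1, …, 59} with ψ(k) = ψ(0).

7

By definition, injectivity means: for all x_1, x_2 in the domain, ψ(x_1) = ψ(x_2) implies x_1 = x_2.
If ψ(x_1) = ψ(x_2), then 11x_1 ≡ 11x_2 (mod 60). Because gcd(11, 60) = 1, we may cancel 11 to get x_1 ≡ x_2 (mod 60).
Therefore ψ is injective.
We now compute 11⁻¹ mod 60 explicitly. Euclid's algorithm: 60 = 5·11 + 5, 11 = 2·5 + 1; back-substituting gives 1 = 11·11 − 2·60, so 11⁻¹ ≡ 11 (mod 60).
Since ψ is injective, we compute ψ⁻¹(57): solve 11x + 40 ≡ 57 (mod 60), i.e. 11x ≡ 17 (mod 60).
Multiplying by 11⁻¹ = 11 gives x ≡ 11·17 = 187 = 3·60 + 7 ≡ 7 (mod 60).
Check: ψ(7) = 11·7 + 40 = 117 = 1·60 + 57 ≡ 57 (mod 60).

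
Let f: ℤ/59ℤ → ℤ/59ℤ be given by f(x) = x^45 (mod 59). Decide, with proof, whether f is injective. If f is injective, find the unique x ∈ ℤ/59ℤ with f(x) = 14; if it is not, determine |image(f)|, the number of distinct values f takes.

8

Since 59 is prime, the nonzero elements of ℤ/59ℤ form a cyclic group of order 58.
As gcd(45, 58) = 1, raising to the 45th power is a bijection on this group: if u^45 ≡ v^45 then (uv^{−1})^45 = 1, and the only element of order dividing gcd(45, 58) = 1 is 1, so u = v.
With f(0) = 0 this makes f injective on all of ℤ/59ℤ, hence bijective (finite equal-size domain and codomain). In particular f is injective.
Since f is injective, we find the preimage of 14. The inverse of x ↦ x^45 on (ℤ/59ℤ)^× is x ↦ x^49, because 45·49 = 2205 = 38·58 + 1 ≡ 1 (mod 58) and x^{58} = 1 for x ≠ 0 (Fermat). So f⁻¹(14) = 14^49 mod 59.
Repeated squaring mod 59: 14^1 ≡ 14, 14^2 ≡ 14² = 196 ≡ 19, 14^4 ≡ 19² = 361 ≡ 7, 14^8 ≡ 7² = 49, 14^16 ≡ 49² = 2401 ≡ 41, 14^32 ≡ 41² = 1681 ≡ 29. Since 49 = 32 + 16 + 1, 14^49 ≡ 29·41·14: 29·41 = 1189 ≡ 9, then 9·14 = 126 ≡ 8. So 14^49 ≡ 8 (mod 59).
Hence f⁻¹(14) = 8.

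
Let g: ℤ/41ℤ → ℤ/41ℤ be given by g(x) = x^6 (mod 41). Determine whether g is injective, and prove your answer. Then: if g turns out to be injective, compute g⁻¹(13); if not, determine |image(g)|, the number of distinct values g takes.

g(20): Repeated squaring mod 41: 20^1 ≡ 20, 20^2 ≡ 20² = 400 ≡ 31, 20^4 ≡ 31² = 961 ≡ 18. Since 6 = 4 + 2, 20^6 ≡ 18·31: 18·31 = 558 ≡ 25. So 20^6 ≡ 25 (mod 41).
g(21): Repeated squaring mod 41: 21^1 ≡ 21, 21^2 ≡ 21² = 441 ≡ 31, 21^4 ≡ 31² = 961 ≡ 18. Since 6 = 4 + 2, 21^6 ≡ 18·31: 18·31 = 558 ≡ 25. So 21^6 ≡ 25 (mod 41).
So g(20) = g(21) = 25 while 20 ≠ 21, therefore g is not injective.
Since g is not injective, we determine |image(g)|. Computing x^6 mod 41 for each x (by repeated squaring, reducing mod 41 at every step), the values g(0), g(1), …, g(40) are: 0, 1, 23, 32, 37, 4, 39, 20, 31, 40, 10, 33, 36, 2, 9, 5, 16, 8, 18, 21, 25, 25, 21, 18, 8, 16, 5, 9, 2, 36, 33, 10, 40, 31, 20, 39, 4, 37, 32, 23, 1.
The distinct values are {0, 1, 2, 4, 5, 8, 9, 10, 16, 18, 20, 21, 23, 25, 31, 32, 33, 36, 37, 39, 40}; there are 21 of them.

21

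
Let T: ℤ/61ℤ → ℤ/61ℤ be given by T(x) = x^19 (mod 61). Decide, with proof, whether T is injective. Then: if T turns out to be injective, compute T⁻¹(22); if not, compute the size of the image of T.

Since 61 is prime, the nonzero elements of ℤ/61ℤ form a cyclic group of order 60.
As gcd(19, 60) = 1, raising to the 19th power is a bijection on this group: if s^19 ≡ t^19 then (st^{−1})^19 = 1, and the only element of order dividing gcd(19, 60) = 1 is 1, so s = t.
With T(0) = 0 this makes T injective on all of ℤ/61ℤ, hence bijective (finite equal-size domain and codomain). In particular T is injective.
Since T is injective, we find the preimage of 22. The inverse of x ↦ x^19 on (ℤ/61ℤ)^× is x ↦ x^19, because 19·19 = 361 = 6·60 + 1 ≡ 1 (mod 60) and x^{60} = 1 for x ≠ 0 (Fermat). So T⁻¹(22) = 22^19 mod 61.
Repeated squaring mod 61: 22^1 ≡ 22, 22^2 ≡ 22² = 484 ≡ 57, 22^4 ≡ 57² = 3249 ≡ 16, 22^8 ≡ 16² = 256 ≡ 12, 22^16 ≡ 12² = 144 ≡ 22. Since 19 = 16 + 2 + 1, 22^19 ≡ 22·57·22: 22·57 = 1254 ≡ 34, then 34·22 = 748 ≡ 16. So 22^19 ≡ 16 (mod 61).
Hence T⁻¹(22) = 16.

16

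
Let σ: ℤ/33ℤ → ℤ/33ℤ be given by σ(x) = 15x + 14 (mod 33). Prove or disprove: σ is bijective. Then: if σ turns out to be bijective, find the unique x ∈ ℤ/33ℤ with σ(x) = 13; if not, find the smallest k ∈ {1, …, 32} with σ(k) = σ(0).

Recall: injectivity means: for all u, v in the domain, σ(u) = σ(v) implies u = v.
We have gcd(15, 33) = 3 > 1. Taking u = 0 and v = 11: σ(0) = 14 and σ(11) = 15·11 + 14 = 179 ≡ 14 (mod 33).
So σ(0) = σ(11) while 0 ≠ 11, therefore σ is not injective, hence not bijective.
Since σ is not bijective, we find the least positive k with σ(k) = σ(0): this means 15k ≡ 0 (mod 33), i.e. 33 ∣ 15k. Since gcd(15, 33) = 3, dividing through by 3 this holds exactly when 11 ∣ 5k, and as gcd(5, 11) = 1, exactly when 11 ∣ k.
The smallest positive such k is 11.

11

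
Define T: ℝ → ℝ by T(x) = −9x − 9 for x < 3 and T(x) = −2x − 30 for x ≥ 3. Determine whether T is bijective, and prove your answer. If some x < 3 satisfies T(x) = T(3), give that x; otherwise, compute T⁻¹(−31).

Both pieces are strictly decreasing (slopes −9 and −2), so each is injective on its own interval.
The left piece maps (−∞, 3) onto (−36, ∞); the right piece maps [3, ∞) onto (−∞, −36].
Since −36 = −36, the images partition ℝ: T is injective and surjective, hence bijective.
Because the two images are disjoint, no x < 3 has T(x) = T(3), so we compute T⁻¹(−31): −31 lies in (−36, ∞), so solve −9x − 9 = −31: x = (−31 + 9)/(−9) = 22/9.

22/9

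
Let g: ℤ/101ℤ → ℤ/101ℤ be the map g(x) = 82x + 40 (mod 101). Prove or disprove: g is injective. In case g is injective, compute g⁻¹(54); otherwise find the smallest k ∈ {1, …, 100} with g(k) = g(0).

79

If g(a) = g(b), then 82a ≡ 82b (mod 101). Because gcd(82, 101) = 1, we may cancel 82 to get a ≡ b (mod 101).
Thus g is injective.
We now compute 82⁻¹ mod 101 explicitly. Euclid's algorithm: 101 = 1·82 + 19, 82 = 4·19 + 6, 19 = 3·6 + 1; back-substituting gives 1 = 85·82 − 69·101, so 82⁻¹ ≡ 85 (mod 101).
Since g is injective, we find g⁻¹(54): we need 82x ≡ 54 − 40 ≡ 14 (mod 101). Using 82⁻¹ = 85: x ≡ 85·14 = 1190 = 11·101 + 79, so x = 79.
Check: g(79) = 82·79 + 40 = 6518 = 64·101 + 54 ≡ 54 (mod 101).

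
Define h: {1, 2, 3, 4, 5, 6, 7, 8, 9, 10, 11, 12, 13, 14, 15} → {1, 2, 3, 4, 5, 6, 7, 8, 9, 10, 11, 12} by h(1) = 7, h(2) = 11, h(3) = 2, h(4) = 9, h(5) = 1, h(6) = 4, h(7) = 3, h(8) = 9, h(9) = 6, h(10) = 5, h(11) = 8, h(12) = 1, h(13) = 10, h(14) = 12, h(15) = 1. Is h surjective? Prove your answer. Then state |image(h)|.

Every element of the codomain has a preimage: 1 = h(5), 2 = h(3), 3 = h(7), 4 = h(6), 5 = h(10), 6 = h(9), 7 = h(1), 8 = h(11), 9 = h(4), 10 = h(13), 11 = h(2), 12 = h(14).
Therefore h is surjective.
The image of h is {1, 2, 3, 4, 5, 6, 7, 8, 9, 10, 11, 12}, which has 12 elements.

12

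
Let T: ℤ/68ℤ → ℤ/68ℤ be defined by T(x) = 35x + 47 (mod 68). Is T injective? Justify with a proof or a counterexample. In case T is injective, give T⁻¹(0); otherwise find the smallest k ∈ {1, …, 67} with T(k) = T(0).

55

If T(s) = T(t), then 35s ≡ 35t (mod 68). Because gcd(35, 68) = 1, we may cancel 35 to get s ≡ t (mod 68).
Hence T is injective.
We now compute 35⁻¹ mod 68 explicitly. Euclid's algorithm: 68 = 1·35 + 33, 35 = 1·33 + 2, 33 = 16·2 + 1; back-substituting gives 1 = 35·35 − 18·68, so 35⁻¹ ≡ 35 (mod 68).
Since T is injective, we compute T⁻¹(0): solve 35x + 47 ≡ 0 (mod 68), i.e. 35x ≡ 21 (mod 68).
Multiplying by 35⁻¹ = 35 gives x ≡ 35·21 = 735 = 10·68 + 55 ≡ 55 (mod 68).
Check: T(55) = 35·55 + 47 = 1972 = 29·68 + 0 ≡ 0 (mod 68).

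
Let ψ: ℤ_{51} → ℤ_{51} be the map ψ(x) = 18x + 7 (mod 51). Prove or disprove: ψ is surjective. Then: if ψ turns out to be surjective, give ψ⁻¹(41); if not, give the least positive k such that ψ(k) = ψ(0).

17

Since gcd(18, 51) = 3, we have 18x ≡ 0 (mod 3) for all x, so ψ(x) ≡ 1 (mod 3).
But 0 ≢ 1 (mod 3), so 0 ∈ ℤ_{51} has no preimage. Hence ψ is not surjective.
Since ψ is not surjective, we find the least positive k with ψ(k) = ψ(0): this means 18k ≡ 0 (mod 51), i.e. 51 ∣ 18k. Since gcd(18, 51) = 3, dividing through by 3 this holds exactly when 17 ∣ 6k, and as gcd(6, 17) = 1, exactly when 17 ∣ k.
The smallest positive such k is 17.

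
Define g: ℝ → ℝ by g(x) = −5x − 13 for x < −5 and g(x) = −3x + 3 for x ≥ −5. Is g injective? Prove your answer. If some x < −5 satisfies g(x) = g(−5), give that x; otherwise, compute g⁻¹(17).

Both pieces are strictly decreasing (slopes −5 and −3), so each is injective on its own interval.
The left piece maps (−∞, −5) onto (12, ∞); the right piece maps [−5, ∞) onto (−∞, 18].
These images overlap. In particular g(−5) = 18 (right piece), and solving −5x − 13 = 18 on the left piece gives x = −31/5 < −5.
So g(−31/5) = g(−5) with −31/5 ≠ −5, and g is not injective. This x = −31/5 is the requested value below −5.

-31/5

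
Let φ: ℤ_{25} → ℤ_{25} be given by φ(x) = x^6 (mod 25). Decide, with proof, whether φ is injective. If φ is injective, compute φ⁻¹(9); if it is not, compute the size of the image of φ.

φ(0) = 0^6 = 0.
φ(5): Repeated squaring mod 25: 5^1 ≡ 5, 5^2 ≡ 5² = 25 ≡ 0, 5^4 ≡ 0² = 0. Since 6 = 4 + 2, 5^6 ≡ 0·0: 0·0 = 0. So 5^6 ≡ 0 (mod 25).
So φ(0) = φ(5) = 0 while 0 ≠ 5, hence φ is not injective.
Since φ is not injective, we determine |image(φ)|. Computing x^6 mod 25 for each x (by repeated squaring, reducing mod 25 at every step), the values φ(0), φ(1), …, φ(24) are: 0, 1, 14, 4, 21, 0, 6, 24, 19, 16, 0, 11, 9, 9, 11, 0, 16, 19, 24, 6, 0, 21, 4, 14, 1.
The distinct values are {0, 1, 4, 6, 9, 11, 14, 16, 19, 21, 24}; there are 11 of them.

11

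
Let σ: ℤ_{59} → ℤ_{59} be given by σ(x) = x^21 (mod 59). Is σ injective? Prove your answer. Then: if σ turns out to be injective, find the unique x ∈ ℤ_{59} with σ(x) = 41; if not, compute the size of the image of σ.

Since 59 is prime, the nonzero elements of ℤ_{59} form a cyclic group of order 58.
As gcd(21, 58) = 1, raising to the 21st power is a bijection on this group: if x_1^21 ≡ x_2^21 then (x_1x_2^{−1})^21 = 1, and the only element of order dividing gcd(21, 58) = 1 is 1, so x_1 = x_2.
With σ(0) = 0 this makes σ injective on all of ℤ_{59}, hence bijective (finite equal-size domain and codomain). In particular σ is injective.
Since σ is injective, we find the preimage of 41. The inverse of x ↦ x^21 on (ℤ_{59})^× is x ↦ x^47, because 21·47 = 987 = 17·58 + 1 ≡ 1 (mod 58) and x^{58} = 1 for x ≠ 0 (Fermat). So σ⁻¹(41) = 41^47 mod 59.
Repeated squaring mod 59: 41^1 ≡ 41, 41^2 ≡ 41² = 1681 ≡ 29, 41^4 ≡ 29² = 841 ≡ 15, 41^8 ≡ 15² = 225 ≡ 48, 41^16 ≡ 48² = 2304 ≡ 3, 41^32 ≡ 3² = 9. Since 47 = 32 + 8 + 4 + 2 + 1, 41^47 ≡ 9·48·15·29·41: 9·48 = 432 ≡ 19, then 19·15 = 285 ≡ 49, then 49·29 = 1421 ≡ 5, then 5·41 = 205 ≡ 28. So 41^47 ≡ 28 (mod 59).
Hence σ⁻¹(41) = 28.

28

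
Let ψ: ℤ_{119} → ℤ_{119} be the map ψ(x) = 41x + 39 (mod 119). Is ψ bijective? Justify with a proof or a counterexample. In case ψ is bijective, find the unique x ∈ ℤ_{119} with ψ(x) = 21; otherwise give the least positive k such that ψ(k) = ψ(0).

46

Suppose ψ(u) = ψ(v) in ℤ_{119}. Then 41u + 39 ≡ 41v + 39 (mod 119), therefore 41(u − v) ≡ 0 (mod 119).
Since gcd(41, 119) = 1, 41 is invertible modulo 119, so u − v ≡ 0 (mod 119), i.e. u = v.
We now compute 41⁻¹ mod 119 explicitly. Euclid's algorithm: 119 = 2·41 + 37, 41 = 1·37 + 4, 37 = 9·4 + 1; back-substituting gives 1 = 90·41 − 31·119, so 41⁻¹ ≡ 90 (mod 119).
Then y ↦ 90(y − 39) is a two-sided inverse to ψ, so every y ∈ ℤ_{119} has a preimage.
Thus ψ is bijective.
Since ψ is bijective, we compute ψ⁻¹(21): solve 41x + 39 ≡ 21 (mod 119), i.e. 41x ≡ 101 (mod 119).
Multiplying by 41⁻¹ = 90 gives x ≡ 90·101 = 9090 = 76·119 + 46 ≡ 46 (mod 119).
Check: ψ(46) = 41·46 + 39 = 1925 = 16·119 + 21 ≡ 21 (mod 119).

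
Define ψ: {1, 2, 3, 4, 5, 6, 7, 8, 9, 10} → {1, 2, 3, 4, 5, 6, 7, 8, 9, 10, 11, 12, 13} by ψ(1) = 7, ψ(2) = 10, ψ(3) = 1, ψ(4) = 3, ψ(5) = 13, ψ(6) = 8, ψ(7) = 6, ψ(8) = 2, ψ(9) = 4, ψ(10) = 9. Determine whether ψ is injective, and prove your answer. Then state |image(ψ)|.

10

The values ψ(1), …, ψ(10) are 7, 10, 1, 3, 13, 8, 6, 2, 4, 9 — all distinct.
So ψ(u) = ψ(v) only when u = v, and ψ is injective.
The image of ψ is {1, 2, 3, 4, 6, 7, 8, 9, 10, 13}, which has 10 elements.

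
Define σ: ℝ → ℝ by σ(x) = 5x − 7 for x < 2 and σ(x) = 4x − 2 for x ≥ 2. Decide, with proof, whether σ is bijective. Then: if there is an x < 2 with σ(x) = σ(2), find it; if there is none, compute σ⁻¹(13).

Both pieces are strictly increasing (slopes 5 and 4), so each is injective on its own interval.
The left piece maps (−∞, 2) onto (−∞, 3); the right piece maps [2, ∞) onto [6, ∞).
The images leave a gap (3 has no preimage), so σ is not surjective, hence not bijective.
Because the two images are disjoint, no x < 2 has σ(x) = σ(2), so we compute σ⁻¹(13): 13 lies in [6, ∞), so solve 4x − 2 = 13: x = (13 + 2)/4 = 15/4.

15/4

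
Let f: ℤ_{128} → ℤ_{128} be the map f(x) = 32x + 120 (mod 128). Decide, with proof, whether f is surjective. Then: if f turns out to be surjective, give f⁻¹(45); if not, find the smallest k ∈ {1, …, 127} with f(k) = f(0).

4

Since gcd(32, 128) = 32, we have 32x ≡ 0 (mod 32) for all x, so f(x) ≡ 24 (mod 32).
But 0 ≢ 24 (mod 32), so 0 ∈ ℤ_{128} has no preimage. Thus f is not surjective.
Since f is not surjective, we find the least positive k with f(k) = f(0): this means 32k ≡ 0 (mod 128), i.e. 128 ∣ 32k. Since gcd(32, 128) = 32, dividing through by 32 this holds exactly when 4 ∣ k.
The smallest positive such k is 4.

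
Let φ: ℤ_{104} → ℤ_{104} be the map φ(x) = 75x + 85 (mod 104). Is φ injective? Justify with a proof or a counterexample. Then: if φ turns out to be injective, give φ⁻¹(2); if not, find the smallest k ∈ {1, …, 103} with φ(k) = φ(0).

Suppose φ(s) = φ(t) in ℤ_{104}. Then 75s + 85 ≡ 75t + 85 (mod 104), thus 75(s − t) ≡ 0 (mod 104).
Since gcd(75, 104) = 1, 75 is invertible modulo 104, thus s − t ≡ 0 (mod 104), i.e. s = t.
Hence φ is injective.
We now compute 75⁻¹ mod 104 explicitly. Euclid's algorithm: 104 = 1·75 + 29, 75 = 2·29 + 17, 29 = 1·17 + 12, 17 = 1·12 + 5, 12 = 2·5 + 2, 5 = 2·2 + 1; back-substituting gives 1 = 43·75 − 31·104, so 75⁻¹ ≡ 43 (mod 104).
Since φ is injective, we find φ⁻¹(2): we need 75x ≡ 2 − 85 ≡ 21 (mod 104). Using 75⁻¹ = 43: x ≡ 43·21 = 903 = 8·104 + 71, so x = 71.
Check: φ(71) = 75·71 + 85 = 5410 = 52·104 + 2 ≡ 2 (mod 104).

71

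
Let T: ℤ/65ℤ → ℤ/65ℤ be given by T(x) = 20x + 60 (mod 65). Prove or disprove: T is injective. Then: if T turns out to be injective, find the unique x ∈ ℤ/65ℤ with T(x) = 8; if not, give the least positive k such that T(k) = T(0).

Recall: T is injective if T(u) = T(v) implies u = v.
We have gcd(20, 65) = 5 > 1. Taking u = 0 and v = 13: T(0) = 60 and T(13) = 20·13 + 60 = 320 ≡ 60 (mod 65).
So T(0) = T(13) while 0 ≠ 13, therefore T is not injective.
Since T is not injective, we find the least positive k with T(k) = T(0): this means 20k ≡ 0 (mod 65), i.e. 65 ∣ 20k. Since gcd(20, 65) = 5, dividing through by 5 this holds exactly when 13 ∣ 4k, and as gcd(4, 13) = 1, exactly when 13 ∣ k.
The smallest positive such k is 13.

13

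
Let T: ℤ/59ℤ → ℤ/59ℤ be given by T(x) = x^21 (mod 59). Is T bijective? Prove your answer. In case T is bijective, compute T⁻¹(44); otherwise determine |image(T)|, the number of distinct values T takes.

Since 59 is prime, the nonzero elements of ℤ/59ℤ form a cyclic group of order 58.
As gcd(21, 58) = 1, raising to the 21st power is a bijection on this group: if a^21 ≡ b^21 then (ab^{−1})^21 = 1, and the only element of order dividing gcd(21, 58) = 1 is 1, so a = b.
With T(0) = 0 this makes T injective on all of ℤ/59ℤ, hence bijective (finite equal-size domain and codomain). In particular T is bijective.
Since T is bijective, we find the preimage of 44. The inverse of x ↦ x^21 on (ℤ/59ℤ)^× is x ↦ x^47, because 21·47 = 987 = 17·58 + 1 ≡ 1 (mod 58) and x^{58} = 1 for x ≠ 0 (Fermat). So T⁻¹(44) = 44^47 mod 59.
Repeated squaring mod 59: 44^1 ≡ 44, 44^2 ≡ 44² = 1936 ≡ 48, 44^4 ≡ 48² = 2304 ≡ 3, 44^8 ≡ 3² = 9, 44^16 ≡ 9² = 81 ≡ 22, 44^32 ≡ 22² = 484 ≡ 12. Since 47 = 32 + 8 + 4 + 2 + 1, 44^47 ≡ 12·9·3·48·44: 12·9 = 108 ≡ 49, then 49·3 = 147 ≡ 29, then 29·48 = 1392 ≡ 35, then 35·44 = 1540 ≡ 6. So 44^47 ≡ 6 (mod 59).
Hence T⁻¹(44) = 6.

6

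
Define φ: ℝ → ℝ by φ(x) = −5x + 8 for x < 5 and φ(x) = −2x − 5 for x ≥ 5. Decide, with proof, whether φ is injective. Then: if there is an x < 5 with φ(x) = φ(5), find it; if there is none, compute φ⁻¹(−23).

Both pieces are strictly decreasing (slopes −5 and −2), so each is injective on its own interval.
The left piece maps (−∞, 5) onto (−17, ∞); the right piece maps [5, ∞) onto (−∞, −15].
These images overlap. In particular φ(5) = −15 (right piece), and solving −5x + 8 = −15 on the left piece gives x = 23/5 < 5.
So φ(23/5) = φ(5) with 23/5 ≠ 5, and φ is not injective. This x = 23/5 is the requested value below 5.

23/5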